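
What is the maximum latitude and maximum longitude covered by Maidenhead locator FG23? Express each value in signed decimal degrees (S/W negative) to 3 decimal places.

Field F=5, G=6: +5·20° lon, +6·10° lat → SW at lon -80°, lat -30°.
Square 2, 3: +2·2° lon, +3·1° lat → SW at lon -76°, lat -27°.
Cell spans 2° lon × 1° lat. NE corner is SW corner plus one full cell.
latitude -26.000, longitude -74.000.

-26.000, -74.000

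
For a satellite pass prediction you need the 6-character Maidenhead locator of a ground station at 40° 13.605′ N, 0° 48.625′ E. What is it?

JN00jf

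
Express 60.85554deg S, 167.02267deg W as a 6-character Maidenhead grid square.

Add 180° to longitude and 90° to latitude: 12.9773, 29.1445.
Field: lon ⌊12.9773/20⌋ = 0 → A; lat ⌊29.1445/10⌋ = 2 → C.
Square: lon ⌊12.9773/2⌋ = 6; lat ⌊9.1445/1⌋ = 9.
Subsquare: lon ⌊0.9773/0.0833333⌋ = 11 → l; lat ⌊0.1445/0.0416667⌋ = 3 → d.

AC69ld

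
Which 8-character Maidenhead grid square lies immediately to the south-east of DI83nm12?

DI83nm21

Longitude extended square 1; +1 → 2.
Latitude extended square 2; −1 → 1.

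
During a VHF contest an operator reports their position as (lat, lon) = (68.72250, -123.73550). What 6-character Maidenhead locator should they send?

CP88dr

Offset from 180°W / 90°S: lon 56.2645°, lat 158.7225°.
Field: lon ⌊56.2645/20⌋ = 2 → C; lat ⌊158.7225/10⌋ = 15 → P.
Square: lon ⌊16.2645/2⌋ = 8; lat ⌊8.7225/1⌋ = 8.
Subsquare: lon ⌊0.2645/0.0833333⌋ = 3 → d; lat ⌊0.7225/0.0416667⌋ = 17 → r.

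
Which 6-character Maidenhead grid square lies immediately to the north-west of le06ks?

Longitude subsquare k = 10; −1 → 9 = j.
Latitude subsquare s = 18; +1 → 19 = t.

LE06jt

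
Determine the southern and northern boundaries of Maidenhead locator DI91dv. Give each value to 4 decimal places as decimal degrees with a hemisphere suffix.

8.1250° S, 8.0833° S

Field D=3, I=8: +3·20° lon, +8·10° lat → SW at lon -120°, lat -10°.
Square 9, 1: +9·2° lon, +1·1° lat → SW at lon -102°, lat -9°.
Subsquare d=3, v=21: +3·0.0833333° lon, +21·0.0416667° lat → SW at lon -101.75°, lat -8.125°.
Cell spans 0.0833333° lon × 0.0416667° lat.
south 8.1250° S, north 8.0833° S.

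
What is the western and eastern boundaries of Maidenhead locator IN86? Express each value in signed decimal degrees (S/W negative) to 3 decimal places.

-4.000, -2.000

Field I=8, N=13: +8·20° lon, +13·10° lat → SW at lon -20°, lat 40°.
Square 8, 6: +8·2° lon, +6·1° lat → SW at lon -4°, lat 46°.
Cell spans 2° lon × 1° lat.
west -4.000, east -2.000.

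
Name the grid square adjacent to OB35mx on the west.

Longitude subsquare m = 12; −1 → 11 = l.
The latitude characters are unchanged.

OB35lx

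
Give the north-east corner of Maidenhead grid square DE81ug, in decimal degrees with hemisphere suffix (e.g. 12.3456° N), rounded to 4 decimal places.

48.7083° S, 102.2500° W

Field D=3, E=4: +3·20° lon, +4·10° lat → SW at lon -120°, lat -50°.
Square 8, 1: +8·2° lon, +1·1° lat → SW at lon -104°, lat -49°.
Subsquare u=20, g=6: +20·0.0833333° lon, +6·0.0416667° lat → SW at lon -102.333°, lat -48.75°.
Cell spans 0.0833333° lon × 0.0416667° lat. NE corner is SW corner plus one full cell.
latitude 48.7083° S, longitude 102.2500° W.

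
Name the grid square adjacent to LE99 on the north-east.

Longitude square 9; +1 → 10, wraps to 0, carry into field.
Longitude field L = 11; +1 → 12 = M.
Latitude square 9; +1 → 10, wraps to 0, carry into field.
Latitude field E = 4; +1 → 5 = F.

MF00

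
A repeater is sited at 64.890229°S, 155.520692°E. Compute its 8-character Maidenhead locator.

QC75sc26

Offset from 180°W / 90°S: lon 335.52069°, lat 25.10977°.
Field (20°×10°, letters A–R): 335.52069/20 → 16 → Q, 25.10977/10 → 2 → C; chars QC.
Square (2°×1°, digits 0–9): 15.52069/2 → 7, 5.10977/1 → 5; chars 75.
Subsquare (5′×2.5′, letters a–x): 1.52069/0.0833333 → 18 → s, 0.10977/0.0416667 → 2 → c; chars sc.
Extended square (30″×15″, digits 0–9): 0.02069/0.00833333 → 2, 0.02644/0.00416667 → 6; chars 26.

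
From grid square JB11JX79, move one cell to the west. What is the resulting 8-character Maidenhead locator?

Longitude extended square 7; −1 → 6.
The latitude characters are unchanged.

JB11jx69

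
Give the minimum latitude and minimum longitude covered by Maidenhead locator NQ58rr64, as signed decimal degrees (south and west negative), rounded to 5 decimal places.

78.72500, 91.46667

Field N=13, Q=16: +13·20° lon, +16·10° lat → SW at lon 80°, lat 70°.
Square 5, 8: +5·2° lon, +8·1° lat → SW at lon 90°, lat 78°.
Subsquare r=17, r=17: +17·0.0833333° lon, +17·0.0416667° lat → SW at lon 91.4167°, lat 78.7083°.
Extended square 6, 4: +6·0.00833333° lon, +4·0.00416667° lat → SW at lon 91.4667°, lat 78.725°.
latitude 78.72500, longitude 91.46667.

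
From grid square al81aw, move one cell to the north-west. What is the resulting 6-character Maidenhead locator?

Longitude subsquare a = 0; −1 → -1, wraps to 23 = x, carry into square.
Longitude square 8; −1 → 7.
Latitude subsquare w = 22; +1 → 23 = x.

AL71xx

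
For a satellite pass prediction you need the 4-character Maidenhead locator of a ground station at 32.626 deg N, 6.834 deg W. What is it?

Shift to the Maidenhead origin (180°W, 90°S): lon 173.17, lat 122.63.
Field: lon ⌊173.17/20⌋ = 8 → I; lat ⌊122.63/10⌋ = 12 → M.
Square: lon ⌊13.17/2⌋ = 6; lat ⌊2.63/1⌋ = 2.

IM62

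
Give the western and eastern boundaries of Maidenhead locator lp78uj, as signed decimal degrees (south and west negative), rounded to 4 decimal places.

Field L=11, P=15: +11·20° lon, +15·10° lat → SW at lon 40°, lat 60°.
Square 7, 8: +7·2° lon, +8·1° lat → SW at lon 54°, lat 68°.
Subsquare u=20, j=9: +20·0.0833333° lon, +9·0.0416667° lat → SW at lon 55.6667°, lat 68.375°.
Cell spans 0.0833333° lon × 0.0416667° lat.
west 55.6667, east 55.7500.

55.6667, 55.7500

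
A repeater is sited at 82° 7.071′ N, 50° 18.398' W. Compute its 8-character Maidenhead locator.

Shift to the Maidenhead origin (180°W, 90°S): lon 129.69337, lat 172.11785.
Field: 129.69337/20 → 6 → G, 172.11785/10 → 17 → R; chars GR.
Square: 9.69337/2 → 4, 2.11785/1 → 2; chars 42.
Subsquare: 1.69337/0.0833333 → 20 → u, 0.11785/0.0416667 → 2 → c; chars uc.
Extended square: 0.02670/0.00833333 → 3, 0.03452/0.00416667 → 8; chars 38.

GR42uc38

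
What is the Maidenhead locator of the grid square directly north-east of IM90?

Longitude square 9; +1 → 10, wraps to 0, carry into field.
Longitude field I = 8; +1 → 9 = J.
Latitude square 0; +1 → 1.

JM01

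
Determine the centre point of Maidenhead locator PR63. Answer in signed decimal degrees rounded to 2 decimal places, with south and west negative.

Field P=15, R=17: +15·20° lon, +17·10° lat → SW at lon 120°, lat 80°.
Square 6, 3: +6·2° lon, +3·1° lat → SW at lon 132°, lat 83°.
Cell spans 2° lon × 1° lat. Centre is SW corner plus half of each.
latitude 83.50, longitude 133.00.

83.50, 133.00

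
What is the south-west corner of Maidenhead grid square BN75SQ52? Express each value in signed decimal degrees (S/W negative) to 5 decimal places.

45.67500, -144.45833

Field B=1, N=13: +1·20° lon, +13·10° lat → SW at lon -160°, lat 40°.
Square 7, 5: +7·2° lon, +5·1° lat → SW at lon -146°, lat 45°.
Subsquare s=18, q=16: +18·0.0833333° lon, +16·0.0416667° lat → SW at lon -144.5°, lat 45.6667°.
Extended square 5, 2: +5·0.00833333° lon, +2·0.00416667° lat → SW at lon -144.458°, lat 45.675°.
latitude 45.67500, longitude -144.45833.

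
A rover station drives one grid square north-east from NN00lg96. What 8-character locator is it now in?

Longitude extended square 9; +1 → 10, wraps to 0, carry into subsquare.
Longitude subsquare l = 11; +1 → 12 = m.
Latitude extended square 6; +1 → 7.

NN00mg07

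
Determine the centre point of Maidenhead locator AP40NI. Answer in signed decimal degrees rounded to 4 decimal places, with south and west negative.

60.3542, -170.8750

Field A=0, P=15: +0·20° lon, +15·10° lat → SW at lon -180°, lat 60°.
Square 4, 0: +4·2° lon, +0·1° lat → SW at lon -172°, lat 60°.
Subsquare n=13, i=8: +13·0.0833333° lon, +8·0.0416667° lat → SW at lon -170.917°, lat 60.3333°.
Cell spans 0.0833333° lon × 0.0416667° lat. Centre is SW corner plus half of each.
latitude 60.3542, longitude -170.8750.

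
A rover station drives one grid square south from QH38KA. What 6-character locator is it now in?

QH37kx

Latitude subsquare a = 0; −1 → -1, wraps to 23 = x, carry into square.
Latitude square 8; −1 → 7.
The longitude characters are unchanged.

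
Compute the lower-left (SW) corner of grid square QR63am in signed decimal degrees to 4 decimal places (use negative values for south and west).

Field Q=16, R=17: +16·20° lon, +17·10° lat → SW at lon 140°, lat 80°.
Square 6, 3: +6·2° lon, +3·1° lat → SW at lon 152°, lat 83°.
Subsquare a=0, m=12: +0·0.0833333° lon, +12·0.0416667° lat → SW at lon 152°, lat 83.5°.
latitude 83.5000, longitude 152.0000.

83.5000, 152.0000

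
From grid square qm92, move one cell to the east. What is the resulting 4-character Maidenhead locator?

RM02

Longitude square 9; +1 → 10, wraps to 0, carry into field.
Longitude field Q = 16; +1 → 17 = R.
The latitude characters are unchanged.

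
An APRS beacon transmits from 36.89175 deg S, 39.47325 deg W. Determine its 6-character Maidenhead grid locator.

HF03gc

Add 180° to longitude and 90° to latitude: 140.5267, 53.1082.
Field: 140.5267/20 → 7 → H, 53.1082/10 → 5 → F; chars HF.
Square: 0.5267/2 → 0, 3.1082/1 → 3; chars 03.
Subsquare: 0.5267/0.0833333 → 6 → g, 0.1082/0.0416667 → 2 → c; chars gc.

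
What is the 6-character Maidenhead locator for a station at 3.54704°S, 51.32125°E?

Shift to the Maidenhead origin (180°W, 90°S): lon 231.3212, lat 86.4530.
Field: 231.3212/20 → 11 → L, 86.4530/10 → 8 → I; chars LI.
Square: 11.3212/2 → 5, 6.4530/1 → 6; chars 56.
Subsquare: 1.3212/0.0833333 → 15 → p, 0.4530/0.0416667 → 10 → k; chars pk.

LI56pk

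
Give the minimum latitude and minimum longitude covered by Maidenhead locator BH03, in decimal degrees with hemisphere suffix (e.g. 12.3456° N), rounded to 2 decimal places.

Field B=1, H=7: +1·20° lon, +7·10° lat → SW at lon -160°, lat -20°.
Square 0, 3: +0·2° lon, +3·1° lat → SW at lon -160°, lat -17°.
latitude 17.00° S, longitude 160.00° W.

17.00° S, 160.00° W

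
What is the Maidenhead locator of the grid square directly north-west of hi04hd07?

HI04gd98

Longitude extended square 0; −1 → -1, wraps to 9, carry into subsquare.
Longitude subsquare h = 7; −1 → 6 = g.
Latitude extended square 7; +1 → 8.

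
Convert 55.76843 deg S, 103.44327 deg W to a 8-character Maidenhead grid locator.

DD84gf65

Shift to the Maidenhead origin (180°W, 90°S): lon 76.55673, lat 34.23157.
Field: lon ⌊76.55673/20⌋ = 3 → D; lat ⌊34.23157/10⌋ = 3 → D.
Square: lon ⌊16.55673/2⌋ = 8; lat ⌊4.23157/1⌋ = 4.
Subsquare: lon ⌊0.55673/0.0833333⌋ = 6 → g; lat ⌊0.23157/0.0416667⌋ = 5 → f.
Extended square: lon ⌊0.05673/0.00833333⌋ = 6; lat ⌊0.02324/0.00416667⌋ = 5.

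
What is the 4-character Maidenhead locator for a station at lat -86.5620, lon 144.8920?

Shift to the Maidenhead origin (180°W, 90°S): lon 324.89, lat 3.44.
Field: lon ⌊324.89/20⌋ = 16 → Q; lat ⌊3.44/10⌋ = 0 → A.
Square: lon ⌊4.89/2⌋ = 2; lat ⌊3.44/1⌋ = 3.

QA23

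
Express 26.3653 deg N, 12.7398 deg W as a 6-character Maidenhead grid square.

IL36pi

Shift to the Maidenhead origin (180°W, 90°S): lon 167.2602, lat 116.3653.
Field: 167.2602/20 → 8 → I, 116.3653/10 → 11 → L; chars IL.
Square: 7.2602/2 → 3, 6.3653/1 → 6; chars 36.
Subsquare: 1.2602/0.0833333 → 15 → p, 0.3653/0.0416667 → 8 → i; chars pi.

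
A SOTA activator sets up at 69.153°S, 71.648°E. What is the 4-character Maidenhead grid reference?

MC50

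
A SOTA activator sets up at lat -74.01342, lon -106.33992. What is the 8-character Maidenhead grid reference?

DB65tx96

Shift to the Maidenhead origin (180°W, 90°S): lon 73.66008, lat 15.98658.
Field (20°×10°, letters A–R): 73.66008/20 → 3 → D, 15.98658/10 → 1 → B; chars DB.
Square (2°×1°, digits 0–9): 13.66008/2 → 6, 5.98658/1 → 5; chars 65.
Subsquare (5′×2.5′, letters a–x): 1.66008/0.0833333 → 19 → t, 0.98658/0.0416667 → 23 → x; chars tx.
Extended square (30″×15″, digits 0–9): 0.07675/0.00833333 → 9, 0.02825/0.00416667 → 6; chars 96.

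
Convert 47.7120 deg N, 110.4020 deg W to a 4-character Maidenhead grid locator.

DN47

Add 180° to longitude and 90° to latitude: 69.60, 137.71.
Field: 69.60/20 → 3 → D, 137.71/10 → 13 → N; chars DN.
Square: 9.60/2 → 4, 7.71/1 → 7; chars 47.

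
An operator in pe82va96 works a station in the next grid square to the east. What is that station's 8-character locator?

PE82wa06

Longitude extended square 9; +1 → 10, wraps to 0, carry into subsquare.
Longitude subsquare v = 21; +1 → 22 = w.
The latitude characters are unchanged.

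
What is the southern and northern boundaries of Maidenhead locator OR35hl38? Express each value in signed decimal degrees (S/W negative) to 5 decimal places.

85.49167, 85.49583

Field O=14, R=17: +14·20° lon, +17·10° lat → SW at lon 100°, lat 80°.
Square 3, 5: +3·2° lon, +5·1° lat → SW at lon 106°, lat 85°.
Subsquare h=7, l=11: +7·0.0833333° lon, +11·0.0416667° lat → SW at lon 106.583°, lat 85.4583°.
Extended square 3, 8: +3·0.00833333° lon, +8·0.00416667° lat → SW at lon 106.608°, lat 85.4917°.
Cell spans 0.00833333° lon × 0.00416667° lat.
south 85.49167, north 85.49583.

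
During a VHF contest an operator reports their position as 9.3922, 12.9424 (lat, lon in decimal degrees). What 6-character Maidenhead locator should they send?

JJ69lj

Shift to the Maidenhead origin (180°W, 90°S): lon 192.9424, lat 99.3922.
Field: lon ⌊192.9424/20⌋ = 9 → J; lat ⌊99.3922/10⌋ = 9 → J.
Square: lon ⌊12.9424/2⌋ = 6; lat ⌊9.3922/1⌋ = 9.
Subsquare: lon ⌊0.9424/0.0833333⌋ = 11 → l; lat ⌊0.3922/0.0416667⌋ = 9 → j.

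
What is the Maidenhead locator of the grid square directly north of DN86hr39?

Latitude extended square 9; +1 → 10, wraps to 0, carry into subsquare.
Latitude subsquare r = 17; +1 → 18 = s.
The longitude characters are unchanged.

DN86hs30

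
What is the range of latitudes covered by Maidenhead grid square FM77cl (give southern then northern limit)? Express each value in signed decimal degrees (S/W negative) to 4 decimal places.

37.4583, 37.5000

Field F=5, M=12: +5·20° lon, +12·10° lat → SW at lon -80°, lat 30°.
Square 7, 7: +7·2° lon, +7·1° lat → SW at lon -66°, lat 37°.
Subsquare c=2, l=11: +2·0.0833333° lon, +11·0.0416667° lat → SW at lon -65.8333°, lat 37.4583°.
Cell spans 0.0833333° lon × 0.0416667° lat.
south 37.4583, north 37.5000.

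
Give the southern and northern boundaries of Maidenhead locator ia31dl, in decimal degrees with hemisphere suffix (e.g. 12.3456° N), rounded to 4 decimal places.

88.5417° S, 88.5000° S

Field I=8, A=0: +8·20° lon, +0·10° lat → SW at lon -20°, lat -90°.
Square 3, 1: +3·2° lon, +1·1° lat → SW at lon -14°, lat -89°.
Subsquare d=3, l=11: +3·0.0833333° lon, +11·0.0416667° lat → SW at lon -13.75°, lat -88.5417°.
Cell spans 0.0833333° lon × 0.0416667° lat.
south 88.5417° S, north 88.5000° S.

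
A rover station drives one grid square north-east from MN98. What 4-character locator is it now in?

NN09

Longitude square 9; +1 → 10, wraps to 0, carry into field.
Longitude field M = 12; +1 → 13 = N.
Latitude square 8; +1 → 9.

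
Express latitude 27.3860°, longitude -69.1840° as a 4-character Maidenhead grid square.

FL57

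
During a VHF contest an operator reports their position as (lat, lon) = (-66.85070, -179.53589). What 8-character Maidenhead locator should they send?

AC03fd55

Shift to the Maidenhead origin (180°W, 90°S): lon 0.46411, lat 23.14930.
Field: lon ⌊0.46411/20⌋ = 0 → A; lat ⌊23.14930/10⌋ = 2 → C.
Square: lon ⌊0.46411/2⌋ = 0; lat ⌊3.14930/1⌋ = 3.
Subsquare: lon ⌊0.46411/0.0833333⌋ = 5 → f; lat ⌊0.14930/0.0416667⌋ = 3 → d.
Extended square: lon ⌊0.04744/0.00833333⌋ = 5; lat ⌊0.02430/0.00416667⌋ = 5.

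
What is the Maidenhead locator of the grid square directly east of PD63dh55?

PD63dh65

Longitude extended square 5; +1 → 6.
The latitude characters are unchanged.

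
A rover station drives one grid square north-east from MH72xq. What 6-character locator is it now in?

MH82ar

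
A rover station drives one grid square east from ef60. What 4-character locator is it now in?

EF70

Longitude square 6; +1 → 7.
The latitude characters are unchanged.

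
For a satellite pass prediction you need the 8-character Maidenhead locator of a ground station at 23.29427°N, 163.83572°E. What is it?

RL13wh00

Offset from 180°W / 90°S: lon 343.83572°, lat 113.29427°.
Field (20°×10°, letters A–R): 343.83572/20 → 17 → R, 113.29427/10 → 11 → L; chars RL.
Square (2°×1°, digits 0–9): 3.83572/2 → 1, 3.29427/1 → 3; chars 13.
Subsquare (5′×2.5′, letters a–x): 1.83572/0.0833333 → 22 → w, 0.29427/0.0416667 → 7 → h; chars wh.
Extended square (30″×15″, digits 0–9): 0.00239/0.00833333 → 0, 0.00260/0.00416667 → 0; chars 00.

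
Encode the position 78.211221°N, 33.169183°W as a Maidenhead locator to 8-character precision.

HQ38jf90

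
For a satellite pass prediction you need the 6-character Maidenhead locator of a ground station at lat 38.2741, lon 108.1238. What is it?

OM48bg

Shift to the Maidenhead origin (180°W, 90°S): lon 288.1238, lat 128.2741.
Field (20°×10°, letters A–R): 288.1238/20 → 14 → O, 128.2741/10 → 12 → M; chars OM.
Square (2°×1°, digits 0–9): 8.1238/2 → 4, 8.2741/1 → 8; chars 48.
Subsquare (5′×2.5′, letters a–x): 0.1238/0.0833333 → 1 → b, 0.2741/0.0416667 → 6 → g; chars bg.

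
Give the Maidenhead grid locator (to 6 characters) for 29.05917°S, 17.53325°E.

JG80sw

Offset from 180°W / 90°S: lon 197.5333°, lat 60.9408°.
Field: 197.5333/20 → 9 → J, 60.9408/10 → 6 → G; chars JG.
Square: 17.5333/2 → 8, 0.9408/1 → 0; chars 80.
Subsquare: 1.5333/0.0833333 → 18 → s, 0.9408/0.0416667 → 22 → w; chars sw.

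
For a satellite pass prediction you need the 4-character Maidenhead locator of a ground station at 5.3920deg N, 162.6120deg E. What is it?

Shift to the Maidenhead origin (180°W, 90°S): lon 342.61, lat 95.39.
Field: 342.61/20 → 17 → R, 95.39/10 → 9 → J; chars RJ.
Square: 2.61/2 → 1, 5.39/1 → 5; chars 15.

RJ15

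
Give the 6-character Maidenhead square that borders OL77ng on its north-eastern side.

OL77oh

Longitude subsquare n = 13; +1 → 14 = o.
Latitude subsquare g = 6; +1 → 7 = h.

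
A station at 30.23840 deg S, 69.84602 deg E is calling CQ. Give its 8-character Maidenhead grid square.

MF49ws12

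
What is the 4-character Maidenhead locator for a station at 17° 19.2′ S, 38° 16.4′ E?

KH92

Add 180° to longitude and 90° to latitude: 218.27, 72.68.
Field: lon ⌊218.27/20⌋ = 10 → K; lat ⌊72.68/10⌋ = 7 → H.
Square: lon ⌊18.27/2⌋ = 9; lat ⌊2.68/1⌋ = 2.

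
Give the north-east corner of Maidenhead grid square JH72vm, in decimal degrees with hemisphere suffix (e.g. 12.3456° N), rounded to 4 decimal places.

17.4583° S, 15.8333° E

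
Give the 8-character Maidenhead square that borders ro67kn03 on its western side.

Longitude extended square 0; −1 → -1, wraps to 9, carry into subsquare.
Longitude subsquare k = 10; −1 → 9 = j.
The latitude characters are unchanged.

RO67jn93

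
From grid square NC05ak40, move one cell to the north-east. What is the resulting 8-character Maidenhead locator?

NC05ak51

Longitude extended square 4; +1 → 5.
Latitude extended square 0; +1 → 1.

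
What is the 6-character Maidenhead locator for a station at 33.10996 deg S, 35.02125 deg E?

KF76mv

Offset from 180°W / 90°S: lon 215.0213°, lat 56.8900°.
Field: 215.0213/20 → 10 → K, 56.8900/10 → 5 → F; chars KF.
Square: 15.0213/2 → 7, 6.8900/1 → 6; chars 76.
Subsquare: 1.0213/0.0833333 → 12 → m, 0.8900/0.0416667 → 21 → v; chars mv.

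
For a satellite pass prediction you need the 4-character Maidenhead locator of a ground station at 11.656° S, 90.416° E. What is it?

NH58

Offset from 180°W / 90°S: lon 270.42°, lat 78.34°.
Field (20°×10°, letters A–R): lon ⌊270.42/20⌋ = 13 → N; lat ⌊78.34/10⌋ = 7 → H.
Square (2°×1°, digits 0–9): lon ⌊10.42/2⌋ = 5; lat ⌊8.34/1⌋ = 8.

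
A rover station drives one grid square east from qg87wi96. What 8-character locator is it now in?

QG87xi06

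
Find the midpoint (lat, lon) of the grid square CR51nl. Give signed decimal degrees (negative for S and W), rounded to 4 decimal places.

Field C=2, R=17: +2·20° lon, +17·10° lat → SW at lon -140°, lat 80°.
Square 5, 1: +5·2° lon, +1·1° lat → SW at lon -130°, lat 81°.
Subsquare n=13, l=11: +13·0.0833333° lon, +11·0.0416667° lat → SW at lon -128.917°, lat 81.4583°.
Cell spans 0.0833333° lon × 0.0416667° lat. Centre is SW corner plus half of each.
latitude 81.4792, longitude -128.8750.

81.4792, -128.8750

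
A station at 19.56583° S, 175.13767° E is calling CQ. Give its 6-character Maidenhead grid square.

Shift to the Maidenhead origin (180°W, 90°S): lon 355.1377, lat 70.4342.
Field: lon ⌊355.1377/20⌋ = 17 → R; lat ⌊70.4342/10⌋ = 7 → H.
Square: lon ⌊15.1377/2⌋ = 7; lat ⌊0.4342/1⌋ = 0.
Subsquare: lon ⌊1.1377/0.0833333⌋ = 13 → n; lat ⌊0.4342/0.0416667⌋ = 10 → k.

RH70nk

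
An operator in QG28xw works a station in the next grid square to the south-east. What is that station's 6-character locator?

QG38av

Longitude subsquare x = 23; +1 → 24, wraps to 0 = a, carry into square.
Longitude square 2; +1 → 3.
Latitude subsquare w = 22; −1 → 21 = v.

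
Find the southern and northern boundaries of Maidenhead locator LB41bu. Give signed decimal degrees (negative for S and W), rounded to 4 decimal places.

-78.1667, -78.1250

Field L=11, B=1: +11·20° lon, +1·10° lat → SW at lon 40°, lat -80°.
Square 4, 1: +4·2° lon, +1·1° lat → SW at lon 48°, lat -79°.
Subsquare b=1, u=20: +1·0.0833333° lon, +20·0.0416667° lat → SW at lon 48.0833°, lat -78.1667°.
Cell spans 0.0833333° lon × 0.0416667° lat.
south -78.1667, north -78.1250.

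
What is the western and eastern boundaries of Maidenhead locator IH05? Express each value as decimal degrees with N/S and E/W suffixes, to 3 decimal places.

Field I=8, H=7: +8·20° lon, +7·10° lat → SW at lon -20°, lat -20°.
Square 0, 5: +0·2° lon, +5·1° lat → SW at lon -20°, lat -15°.
Cell spans 2° lon × 1° lat.
west 20.000° W, east 18.000° W.

20.000° W, 18.000° W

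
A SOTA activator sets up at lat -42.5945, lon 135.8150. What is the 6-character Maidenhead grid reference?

Add 180° to longitude and 90° to latitude: 315.8150, 47.4055.
Field: lon ⌊315.8150/20⌋ = 15 → P; lat ⌊47.4055/10⌋ = 4 → E.
Square: lon ⌊15.8150/2⌋ = 7; lat ⌊7.4055/1⌋ = 7.
Subsquare: lon ⌊1.8150/0.0833333⌋ = 21 → v; lat ⌊0.4055/0.0416667⌋ = 9 → j.

PE77vj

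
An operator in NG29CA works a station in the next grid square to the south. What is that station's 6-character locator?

NG28cx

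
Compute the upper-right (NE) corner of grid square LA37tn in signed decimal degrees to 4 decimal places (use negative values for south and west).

Field L=11, A=0: +11·20° lon, +0·10° lat → SW at lon 40°, lat -90°.
Square 3, 7: +3·2° lon, +7·1° lat → SW at lon 46°, lat -83°.
Subsquare t=19, n=13: +19·0.0833333° lon, +13·0.0416667° lat → SW at lon 47.5833°, lat -82.4583°.
Cell spans 0.0833333° lon × 0.0416667° lat. NE corner is SW corner plus one full cell.
latitude -82.4167, longitude 47.6667.

-82.4167, 47.6667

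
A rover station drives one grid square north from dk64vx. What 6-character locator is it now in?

DK65va

Latitude subsquare x = 23; +1 → 24, wraps to 0 = a, carry into square.
Latitude square 4; +1 → 5.
The longitude characters are unchanged.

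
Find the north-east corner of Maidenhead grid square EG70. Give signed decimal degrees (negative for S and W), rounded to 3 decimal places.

-29.000, -84.000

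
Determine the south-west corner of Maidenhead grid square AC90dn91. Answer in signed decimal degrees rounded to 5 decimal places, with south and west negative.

-69.45417, -161.67500

Field A=0, C=2: +0·20° lon, +2·10° lat → SW at lon -180°, lat -70°.
Square 9, 0: +9·2° lon, +0·1° lat → SW at lon -162°, lat -70°.
Subsquare d=3, n=13: +3·0.0833333° lon, +13·0.0416667° lat → SW at lon -161.75°, lat -69.4583°.
Extended square 9, 1: +9·0.00833333° lon, +1·0.00416667° lat → SW at lon -161.675°, lat -69.4542°.
latitude -69.45417, longitude -161.67500.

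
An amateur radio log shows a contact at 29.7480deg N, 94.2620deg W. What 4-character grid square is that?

Offset from 180°W / 90°S: lon 85.74°, lat 119.75°.
Field: lon ⌊85.74/20⌋ = 4 → E; lat ⌊119.75/10⌋ = 11 → L.
Square: lon ⌊5.74/2⌋ = 2; lat ⌊9.75/1⌋ = 9.

EL29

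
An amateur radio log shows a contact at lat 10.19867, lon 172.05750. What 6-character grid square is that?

Shift to the Maidenhead origin (180°W, 90°S): lon 352.0575, lat 100.1987.
Field (20°×10°, letters A–R): 352.0575/20 → 17 → R, 100.1987/10 → 10 → K; chars RK.
Square (2°×1°, digits 0–9): 12.0575/2 → 6, 0.1987/1 → 0; chars 60.
Subsquare (5′×2.5′, letters a–x): 0.0575/0.0833333 → 0 → a, 0.1987/0.0416667 → 4 → e; chars ae.

RK60ae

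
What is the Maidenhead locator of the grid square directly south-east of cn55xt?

CN65as

Longitude subsquare x = 23; +1 → 24, wraps to 0 = a, carry into square.
Longitude square 5; +1 → 6.
Latitude subsquare t = 19; −1 → 18 = s.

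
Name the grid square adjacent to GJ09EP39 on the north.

Latitude extended square 9; +1 → 10, wraps to 0, carry into subsquare.
Latitude subsquare p = 15; +1 → 16 = q.
The longitude characters are unchanged.

GJ09eq30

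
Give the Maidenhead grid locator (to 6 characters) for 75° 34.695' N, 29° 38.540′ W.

Shift to the Maidenhead origin (180°W, 90°S): lon 150.3577, lat 165.5782.
Field (20°×10°, letters A–R): 150.3577/20 → 7 → H, 165.5782/10 → 16 → Q; chars HQ.
Square (2°×1°, digits 0–9): 10.3577/2 → 5, 5.5782/1 → 5; chars 55.
Subsquare (5′×2.5′, letters a–x): 0.3577/0.0833333 → 4 → e, 0.5782/0.0416667 → 13 → n; chars en.

HQ55en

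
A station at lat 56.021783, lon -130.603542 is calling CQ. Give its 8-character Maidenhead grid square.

CO46qa75

Add 180° to longitude and 90° to latitude: 49.39646, 146.02178.
Field: lon ⌊49.39646/20⌋ = 2 → C; lat ⌊146.02178/10⌋ = 14 → O.
Square: lon ⌊9.39646/2⌋ = 4; lat ⌊6.02178/1⌋ = 6.
Subsquare: lon ⌊1.39646/0.0833333⌋ = 16 → q; lat ⌊0.02178/0.0416667⌋ = 0 → a.
Extended square: lon ⌊0.06312/0.00833333⌋ = 7; lat ⌊0.02178/0.00416667⌋ = 5.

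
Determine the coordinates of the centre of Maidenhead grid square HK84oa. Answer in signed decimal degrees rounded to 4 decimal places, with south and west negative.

14.0208, -22.7917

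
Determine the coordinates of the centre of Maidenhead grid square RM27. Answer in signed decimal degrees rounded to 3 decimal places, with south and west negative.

Field R=17, M=12: +17·20° lon, +12·10° lat → SW at lon 160°, lat 30°.
Square 2, 7: +2·2° lon, +7·1° lat → SW at lon 164°, lat 37°.
Cell spans 2° lon × 1° lat. Centre is SW corner plus half of each.
latitude 37.500, longitude 165.000.

37.500, 165.000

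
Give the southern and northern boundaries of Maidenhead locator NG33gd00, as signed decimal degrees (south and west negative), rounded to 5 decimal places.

-26.87500, -26.87083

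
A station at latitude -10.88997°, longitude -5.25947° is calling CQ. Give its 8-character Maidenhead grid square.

IH79ic86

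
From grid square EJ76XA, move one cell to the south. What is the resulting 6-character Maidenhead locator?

Latitude subsquare a = 0; −1 → -1, wraps to 23 = x, carry into square.
Latitude square 6; −1 → 5.
The longitude characters are unchanged.

EJ75xx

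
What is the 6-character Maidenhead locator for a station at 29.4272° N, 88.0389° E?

Add 180° to longitude and 90° to latitude: 268.0389, 119.4272.
Field: lon ⌊268.0389/20⌋ = 13 → N; lat ⌊119.4272/10⌋ = 11 → L.
Square: lon ⌊8.0389/2⌋ = 4; lat ⌊9.4272/1⌋ = 9.
Subsquare: lon ⌊0.0389/0.0833333⌋ = 0 → a; lat ⌊0.4272/0.0416667⌋ = 10 → k.

NL49ak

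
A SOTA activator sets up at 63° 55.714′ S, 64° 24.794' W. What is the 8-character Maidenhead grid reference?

FC76tb07

Shift to the Maidenhead origin (180°W, 90°S): lon 115.58677, lat 26.07143.
Field (20°×10°, letters A–R): 115.58677/20 → 5 → F, 26.07143/10 → 2 → C; chars FC.
Square (2°×1°, digits 0–9): 15.58677/2 → 7, 6.07143/1 → 6; chars 76.
Subsquare (5′×2.5′, letters a–x): 1.58677/0.0833333 → 19 → t, 0.07143/0.0416667 → 1 → b; chars tb.
Extended square (30″×15″, digits 0–9): 0.00343/0.00833333 → 0, 0.02977/0.00416667 → 7; chars 07.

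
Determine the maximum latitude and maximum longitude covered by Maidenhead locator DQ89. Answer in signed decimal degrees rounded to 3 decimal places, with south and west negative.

80.000, -102.000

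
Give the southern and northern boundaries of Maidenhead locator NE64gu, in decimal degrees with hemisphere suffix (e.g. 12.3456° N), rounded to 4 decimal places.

Field N=13, E=4: +13·20° lon, +4·10° lat → SW at lon 80°, lat -50°.
Square 6, 4: +6·2° lon, +4·1° lat → SW at lon 92°, lat -46°.
Subsquare g=6, u=20: +6·0.0833333° lon, +20·0.0416667° lat → SW at lon 92.5°, lat -45.1667°.
Cell spans 0.0833333° lon × 0.0416667° lat.
south 45.1667° S, north 45.1250° S.

45.1667° S, 45.1250° S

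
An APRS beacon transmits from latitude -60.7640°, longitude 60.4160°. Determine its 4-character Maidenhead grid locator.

MC09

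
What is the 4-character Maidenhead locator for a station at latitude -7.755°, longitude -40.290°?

Add 180° to longitude and 90° to latitude: 139.71, 82.25.
Field: 139.71/20 → 6 → G, 82.25/10 → 8 → I; chars GI.
Square: 19.71/2 → 9, 2.25/1 → 2; chars 92.

GI92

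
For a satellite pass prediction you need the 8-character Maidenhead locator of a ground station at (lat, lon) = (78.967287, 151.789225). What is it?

QQ58vx42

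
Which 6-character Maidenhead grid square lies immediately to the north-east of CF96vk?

Longitude subsquare v = 21; +1 → 22 = w.
Latitude subsquare k = 10; +1 → 11 = l.

CF96wl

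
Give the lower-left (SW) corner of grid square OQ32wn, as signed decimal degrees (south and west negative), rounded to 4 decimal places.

72.5417, 107.8333

Field O=14, Q=16: +14·20° lon, +16·10° lat → SW at lon 100°, lat 70°.
Square 3, 2: +3·2° lon, +2·1° lat → SW at lon 106°, lat 72°.
Subsquare w=22, n=13: +22·0.0833333° lon, +13·0.0416667° lat → SW at lon 107.833°, lat 72.5417°.
latitude 72.5417, longitude 107.8333.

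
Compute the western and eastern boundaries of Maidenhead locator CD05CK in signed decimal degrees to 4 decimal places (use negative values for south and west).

-139.8333, -139.7500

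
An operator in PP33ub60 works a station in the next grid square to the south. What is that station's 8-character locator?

Latitude extended square 0; −1 → -1, wraps to 9, carry into subsquare.
Latitude subsquare b = 1; −1 → 0 = a.
The longitude characters are unchanged.

PP33ua69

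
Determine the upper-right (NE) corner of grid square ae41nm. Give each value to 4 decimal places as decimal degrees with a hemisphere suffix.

48.4583° S, 170.8333° W

Field A=0, E=4: +0·20° lon, +4·10° lat → SW at lon -180°, lat -50°.
Square 4, 1: +4·2° lon, +1·1° lat → SW at lon -172°, lat -49°.
Subsquare n=13, m=12: +13·0.0833333° lon, +12·0.0416667° lat → SW at lon -170.917°, lat -48.5°.
Cell spans 0.0833333° lon × 0.0416667° lat. NE corner is SW corner plus one full cell.
latitude 48.4583° S, longitude 170.8333° W.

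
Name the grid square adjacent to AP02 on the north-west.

Longitude square 0; −1 → -1, wraps to 9, carry into field.
Longitude field A = 0; −1 → -1, wraps to 17 = R, wrapping around the antimeridian.
Latitude square 2; +1 → 3.

RP93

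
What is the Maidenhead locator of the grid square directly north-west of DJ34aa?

Longitude subsquare a = 0; −1 → -1, wraps to 23 = x, carry into square.
Longitude square 3; −1 → 2.
Latitude subsquare a = 0; +1 → 1 = b.

DJ24xb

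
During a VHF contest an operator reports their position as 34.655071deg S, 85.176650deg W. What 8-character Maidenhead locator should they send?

EF75ji82

Offset from 180°W / 90°S: lon 94.82335°, lat 55.34493°.
Field: 94.82335/20 → 4 → E, 55.34493/10 → 5 → F; chars EF.
Square: 14.82335/2 → 7, 5.34493/1 → 5; chars 75.
Subsquare: 0.82335/0.0833333 → 9 → j, 0.34493/0.0416667 → 8 → i; chars ji.
Extended square: 0.07335/0.00833333 → 8, 0.01160/0.00416667 → 2; chars 82.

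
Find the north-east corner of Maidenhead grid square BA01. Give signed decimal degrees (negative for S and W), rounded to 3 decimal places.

-88.000, -158.000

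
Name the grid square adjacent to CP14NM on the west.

CP14mm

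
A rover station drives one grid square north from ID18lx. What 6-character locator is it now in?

ID19la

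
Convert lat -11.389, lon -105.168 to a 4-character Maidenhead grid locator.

Add 180° to longitude and 90° to latitude: 74.83, 78.61.
Field: lon ⌊74.83/20⌋ = 3 → D; lat ⌊78.61/10⌋ = 7 → H.
Square: lon ⌊14.83/2⌋ = 7; lat ⌊8.61/1⌋ = 8.

DH78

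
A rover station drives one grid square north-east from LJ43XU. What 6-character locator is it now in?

LJ53av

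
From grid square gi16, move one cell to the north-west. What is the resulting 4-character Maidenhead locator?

Longitude square 1; −1 → 0.
Latitude square 6; +1 → 7.

GI07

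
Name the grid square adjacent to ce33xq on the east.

Longitude subsquare x = 23; +1 → 24, wraps to 0 = a, carry into square.
Longitude square 3; +1 → 4.
The latitude characters are unchanged.

CE43aq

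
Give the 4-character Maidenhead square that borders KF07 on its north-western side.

Longitude square 0; −1 → -1, wraps to 9, carry into field.
Longitude field K = 10; −1 → 9 = J.
Latitude square 7; +1 → 8.

JF98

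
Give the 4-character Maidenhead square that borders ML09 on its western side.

Longitude square 0; −1 → -1, wraps to 9, carry into field.
Longitude field M = 12; −1 → 11 = L.
The latitude characters are unchanged.

LL99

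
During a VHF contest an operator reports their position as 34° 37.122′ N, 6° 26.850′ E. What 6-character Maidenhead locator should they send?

Offset from 180°W / 90°S: lon 186.4475°, lat 124.6187°.
Field: lon ⌊186.4475/20⌋ = 9 → J; lat ⌊124.6187/10⌋ = 12 → M.
Square: lon ⌊6.4475/2⌋ = 3; lat ⌊4.6187/1⌋ = 4.
Subsquare: lon ⌊0.4475/0.0833333⌋ = 5 → f; lat ⌊0.6187/0.0416667⌋ = 14 → o.

JM34fo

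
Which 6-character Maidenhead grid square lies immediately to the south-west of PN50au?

Longitude subsquare a = 0; −1 → -1, wraps to 23 = x, carry into square.
Longitude square 5; −1 → 4.
Latitude subsquare u = 20; −1 → 19 = t.

PN40xt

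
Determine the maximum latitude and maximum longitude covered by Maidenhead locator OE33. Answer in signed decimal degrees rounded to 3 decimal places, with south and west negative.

Field O=14, E=4: +14·20° lon, +4·10° lat → SW at lon 100°, lat -50°.
Square 3, 3: +3·2° lon, +3·1° lat → SW at lon 106°, lat -47°.
Cell spans 2° lon × 1° lat. NE corner is SW corner plus one full cell.
latitude -46.000, longitude 108.000.

-46.000, 108.000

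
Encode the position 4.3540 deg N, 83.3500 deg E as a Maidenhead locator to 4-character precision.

NJ14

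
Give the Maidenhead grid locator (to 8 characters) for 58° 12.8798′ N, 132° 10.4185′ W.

Offset from 180°W / 90°S: lon 47.82636°, lat 148.21466°.
Field: lon ⌊47.82636/20⌋ = 2 → C; lat ⌊148.21466/10⌋ = 14 → O.
Square: lon ⌊7.82636/2⌋ = 3; lat ⌊8.21466/1⌋ = 8.
Subsquare: lon ⌊1.82636/0.0833333⌋ = 21 → v; lat ⌊0.21466/0.0416667⌋ = 5 → f.
Extended square: lon ⌊0.07636/0.00833333⌋ = 9; lat ⌊0.00633/0.00416667⌋ = 1.

CO38vf91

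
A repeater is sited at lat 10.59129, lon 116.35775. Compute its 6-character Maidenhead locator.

OK80eo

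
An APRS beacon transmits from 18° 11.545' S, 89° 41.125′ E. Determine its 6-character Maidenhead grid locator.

NH41ut

Offset from 180°W / 90°S: lon 269.6854°, lat 71.8076°.
Field: lon ⌊269.6854/20⌋ = 13 → N; lat ⌊71.8076/10⌋ = 7 → H.
Square: lon ⌊9.6854/2⌋ = 4; lat ⌊1.8076/1⌋ = 1.
Subsquare: lon ⌊1.6854/0.0833333⌋ = 20 → u; lat ⌊0.8076/0.0416667⌋ = 19 → t.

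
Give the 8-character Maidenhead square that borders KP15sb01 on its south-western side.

Longitude extended square 0; −1 → -1, wraps to 9, carry into subsquare.
Longitude subsquare s = 18; −1 → 17 = r.
Latitude extended square 1; −1 → 0.

KP15rb90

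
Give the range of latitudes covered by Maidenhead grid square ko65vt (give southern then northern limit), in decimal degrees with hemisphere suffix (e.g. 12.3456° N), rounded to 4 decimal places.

Field K=10, O=14: +10·20° lon, +14·10° lat → SW at lon 20°, lat 50°.
Square 6, 5: +6·2° lon, +5·1° lat → SW at lon 32°, lat 55°.
Subsquare v=21, t=19: +21·0.0833333° lon, +19·0.0416667° lat → SW at lon 33.75°, lat 55.7917°.
Cell spans 0.0833333° lon × 0.0416667° lat.
south 55.7917° N, north 55.8333° N.

55.7917° N, 55.8333° N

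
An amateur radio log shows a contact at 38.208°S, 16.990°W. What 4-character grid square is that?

IF11

Offset from 180°W / 90°S: lon 163.01°, lat 51.79°.
Field (20°×10°, letters A–R): 163.01/20 → 8 → I, 51.79/10 → 5 → F; chars IF.
Square (2°×1°, digits 0–9): 3.01/2 → 1, 1.79/1 → 1; chars 11.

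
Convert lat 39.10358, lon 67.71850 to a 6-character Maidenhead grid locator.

MM39uc

Shift to the Maidenhead origin (180°W, 90°S): lon 247.7185, lat 129.1036.
Field (20°×10°, letters A–R): lon ⌊247.7185/20⌋ = 12 → M; lat ⌊129.1036/10⌋ = 12 → M.
Square (2°×1°, digits 0–9): lon ⌊7.7185/2⌋ = 3; lat ⌊9.1036/1⌋ = 9.
Subsquare (5′×2.5′, letters a–x): lon ⌊1.7185/0.0833333⌋ = 20 → u; lat ⌊0.1036/0.0416667⌋ = 2 → c.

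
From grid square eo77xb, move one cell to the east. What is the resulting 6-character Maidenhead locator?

EO87ab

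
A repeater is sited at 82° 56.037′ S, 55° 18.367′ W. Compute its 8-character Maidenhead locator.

GA27ib35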